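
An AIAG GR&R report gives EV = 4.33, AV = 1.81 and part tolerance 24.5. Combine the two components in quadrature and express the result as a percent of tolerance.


GRR = sqrt(EV^2 + AV^2) = sqrt(4.33^2 + 1.81^2) = 4.69308
%GRR = GRR / tol * 100 = 4.69308 / 24.5 * 100
%GRR = 19.1554

19.1554


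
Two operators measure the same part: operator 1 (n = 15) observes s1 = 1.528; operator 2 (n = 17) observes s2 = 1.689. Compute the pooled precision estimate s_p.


s_p = sqrt(((n1-1)*s1^2 + (n2-1)*s2^2) / (n1+n2-2))
numerator = (15-1)*1.528^2 + (17-1)*1.689^2 = 32.686976 + 45.643536 = 78.330512
denominator = 15 + 17 - 2 = 30
s_p^2 = 78.330512 / 30 = 2.6110171
s_p = sqrt(2.6110171) = 1.6159

1.6159


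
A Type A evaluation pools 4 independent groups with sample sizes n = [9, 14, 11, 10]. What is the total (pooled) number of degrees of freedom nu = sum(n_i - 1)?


nu = sum_i (n_i - 1)
nu = ((9 - 1) + (14 - 1) + (11 - 1) + (10 - 1))
nu = 8 + 13 + 10 + 9
nu = 40

40


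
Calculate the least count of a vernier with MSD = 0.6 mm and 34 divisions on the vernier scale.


LC = MSD / n_div
= 0.6 / 34
= 0.0176

0.0176


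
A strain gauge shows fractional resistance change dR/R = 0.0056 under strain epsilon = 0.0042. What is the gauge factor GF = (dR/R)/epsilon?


GF = (dR/R) / epsilon
= 0.0056 / 0.0042
= 1.3333

1.3333


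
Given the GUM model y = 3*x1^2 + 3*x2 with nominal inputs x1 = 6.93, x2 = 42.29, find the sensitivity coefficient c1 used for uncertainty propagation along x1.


y = 3*x1^2 + 3*x2
dy/dx1 = 2*3*x1
Evaluate at x1 = 6.93: c1 = 6 * 6.93
c1 = 41.5800

41.5800


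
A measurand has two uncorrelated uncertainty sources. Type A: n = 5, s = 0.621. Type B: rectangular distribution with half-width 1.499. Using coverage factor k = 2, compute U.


u_A = s / sqrt(n) = 0.621 / sqrt(5) = 0.27771964
u_B = half_width / sqrt(3) = 1.499 / sqrt(3) = 0.86544805
uc = sqrt(u_A^2 + u_B^2) = sqrt(0.27771964^2 + 0.86544805^2) = 0.90891613
U = k * uc = 2 * 0.90891613
U = 1.8178

1.8178


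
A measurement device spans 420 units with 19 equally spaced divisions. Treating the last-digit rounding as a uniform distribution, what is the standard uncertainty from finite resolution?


resolution = range / divisions
resolution = 420 / 19 = 22.105263
u_res = resolution / (2*sqrt(3))
u_res = 22.105263 / 3.4641016
u_res = 6.3812

6.3812


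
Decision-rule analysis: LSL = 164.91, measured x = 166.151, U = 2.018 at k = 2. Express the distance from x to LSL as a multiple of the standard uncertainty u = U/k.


u = U / k = 2.018 / 2 = 1.009
margin = |LSL - x| = |164.91 - 166.151| = 1.241
z = margin / u = 1.241 / 1.009
z = 1.2299

1.2299


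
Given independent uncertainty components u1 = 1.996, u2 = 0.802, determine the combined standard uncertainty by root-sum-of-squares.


uc = sqrt(1.996^2 + 0.802^2)
uc = sqrt(4.62722)
uc = 2.1511

2.1511


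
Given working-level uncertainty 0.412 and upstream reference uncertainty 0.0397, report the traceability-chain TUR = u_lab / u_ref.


TUR = u_lab / u_ref
= 0.412 / 0.0397
= 10.3778

10.3778


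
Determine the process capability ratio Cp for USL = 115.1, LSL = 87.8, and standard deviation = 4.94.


Cp = (USL - LSL) / (6 * sigma)
= (115.1 - 87.8) / (6 * 4.94)
= 27.3000 / 29.6400
= 0.9211

0.9211


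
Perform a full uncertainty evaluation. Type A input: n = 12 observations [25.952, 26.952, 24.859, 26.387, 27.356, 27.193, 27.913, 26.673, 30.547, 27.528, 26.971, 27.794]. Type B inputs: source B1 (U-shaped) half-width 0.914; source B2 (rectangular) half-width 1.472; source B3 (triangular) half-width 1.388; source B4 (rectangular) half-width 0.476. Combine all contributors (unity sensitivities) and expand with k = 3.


mean = (25.952 + 26.952 + 24.859 + 26.387 + 27.356 + 27.193 + 27.913 + 26.673 + 30.547 + 27.528 + 26.971 + 27.794) / 12 = 27.17708333
s = sqrt(sum((x - mean)^2)/(n-1)) = 1.357796
u_A = s / sqrt(n) = 1.357796 / sqrt(12) = 0.39196194
u_B1 = 0.914 / sqrt(2) = 0.6462956
u_B2 = 1.472 / sqrt(3) = 0.8498596
u_B3 = 1.388 / sqrt(6) = 0.56664863
u_B4 = 0.476 / sqrt(3) = 0.27481873
uc = sqrt(0.39196194^2 + 0.6462956^2 + 0.8498596^2 + 0.56664863^2 + 0.27481873^2) = 1.3000806
U = k * uc = 3 * 1.3000806
U = 3.9002

3.9002


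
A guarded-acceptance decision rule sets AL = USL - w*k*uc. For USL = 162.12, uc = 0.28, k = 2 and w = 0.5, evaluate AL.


U = k * uc = 2 * 0.28 = 0.56
guard band g = w * U = 0.5 * 0.56 = 0.28
AL = USL - g = 162.12 - 0.28
AL = 161.8400

161.8400


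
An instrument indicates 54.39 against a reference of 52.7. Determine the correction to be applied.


Correction = standard - reading
= 52.7 - 54.39
= -1.6900

-1.6900


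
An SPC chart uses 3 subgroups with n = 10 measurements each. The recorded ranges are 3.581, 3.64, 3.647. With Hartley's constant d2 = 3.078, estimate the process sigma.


R_bar = (3.581 + 3.64 + 3.647) / 3
R_bar = 10.868 / 3 = 3.6226667
sigma_hat = R_bar / d2 = 3.6226667 / 3.078 = 1.1770

1.1770


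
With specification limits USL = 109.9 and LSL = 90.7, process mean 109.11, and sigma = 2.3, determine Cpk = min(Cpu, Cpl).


Cpu = (USL - mean) / (3*sigma) = (109.9 - 109.11) / (3*2.3) = 0.1145
Cpl = (mean - LSL) / (3*sigma) = (109.11 - 90.7) / (3*2.3) = 2.6681
Cpk = min(Cpu, Cpl) = 0.1145

0.1145


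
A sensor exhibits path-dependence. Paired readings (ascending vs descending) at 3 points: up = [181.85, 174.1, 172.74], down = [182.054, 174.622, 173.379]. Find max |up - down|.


|181.85 - 182.054| = 0.2040
|174.1 - 174.622| = 0.5220
|172.74 - 173.379| = 0.6390
hysteresis = max(diffs) = 0.6390

0.6390


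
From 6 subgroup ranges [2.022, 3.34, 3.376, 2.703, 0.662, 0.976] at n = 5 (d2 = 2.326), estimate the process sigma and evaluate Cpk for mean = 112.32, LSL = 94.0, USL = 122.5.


R_bar = (2.022 + 3.34 + 3.376 + 2.703 + 0.662 + 0.976) / 6 = 2.1798333
sigma = R_bar / d2 = 2.1798333 / 2.326 = 0.93715963
Cp = (USL - LSL)/(6*sigma) = (122.5 - 94.0)/(6*0.93715963) = 5.0685
Cpu = (122.5 - 112.32)/(3*0.93715963) = 3.6209
Cpl = (112.32 - 94.0)/(3*0.93715963) = 6.5161
Cpk = min(Cpu, Cpl) = 3.6209

3.6209


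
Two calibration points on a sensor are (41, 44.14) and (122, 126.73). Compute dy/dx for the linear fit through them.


slope = (y2 - y1) / (x2 - x1)
= (126.73 - 44.14) / (122 - 41)
= 82.5900 / 81
= 1.0196

1.0196


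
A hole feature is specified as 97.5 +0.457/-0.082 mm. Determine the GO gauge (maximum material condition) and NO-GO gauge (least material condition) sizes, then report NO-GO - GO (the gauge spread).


GO = nominal - lower_tol (smallest hole = maximum material condition)
GO = 97.5 - 0.082 = 97.418
NO-GO = nominal + upper_tol (largest hole = least material condition)
NO-GO = 97.5 + 0.457 = 97.957
spread = NO-GO - GO = 97.957 - 97.418 = 0.5390

0.5390


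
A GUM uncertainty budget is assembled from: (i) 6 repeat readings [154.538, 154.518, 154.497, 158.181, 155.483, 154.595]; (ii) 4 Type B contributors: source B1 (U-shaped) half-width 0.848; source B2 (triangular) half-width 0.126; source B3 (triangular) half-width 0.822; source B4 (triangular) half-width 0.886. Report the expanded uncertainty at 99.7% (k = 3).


mean = (154.538 + 154.518 + 154.497 + 158.181 + 155.483 + 154.595) / 6 = 155.302
s = sqrt(sum((x - mean)^2)/(n-1)) = 1.4606593
u_A = s / sqrt(n) = 1.4606593 / sqrt(6) = 0.59631166
u_B1 = 0.848 / sqrt(2) = 0.59962655
u_B2 = 0.126 / sqrt(6) = 0.051439285
u_B3 = 0.822 / sqrt(6) = 0.33558009
u_B4 = 0.886 / sqrt(6) = 0.36170799
uc = sqrt(0.59631166^2 + 0.59962655^2 + 0.051439285^2 + 0.33558009^2 + 0.36170799^2) = 0.98042453
U = k * uc = 3 * 0.98042453
U = 2.9413

2.9413


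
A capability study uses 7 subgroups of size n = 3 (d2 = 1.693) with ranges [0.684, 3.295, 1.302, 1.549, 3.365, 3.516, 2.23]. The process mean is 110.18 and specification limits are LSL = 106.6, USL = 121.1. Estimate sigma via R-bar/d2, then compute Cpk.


R_bar = (0.684 + 3.295 + 1.302 + 1.549 + 3.365 + 3.516 + 2.23) / 7 = 2.2772857
sigma = R_bar / d2 = 2.2772857 / 1.693 = 1.3451185
Cp = (USL - LSL)/(6*sigma) = (121.1 - 106.6)/(6*1.3451185) = 1.7966
Cpu = (121.1 - 110.18)/(3*1.3451185) = 2.7061
Cpl = (110.18 - 106.6)/(3*1.3451185) = 0.8872
Cpk = min(Cpu, Cpl) = 0.8872

0.8872


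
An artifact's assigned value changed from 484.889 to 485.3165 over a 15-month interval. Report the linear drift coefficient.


rate = (v2 - v1) / months
= (485.3165 - 484.889) / 15
= 0.4275 / 15
= 0.0285

0.0285


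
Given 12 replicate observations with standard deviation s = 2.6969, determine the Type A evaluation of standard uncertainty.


u_A = s / sqrt(n)
u_A = 2.6969 / sqrt(12)
u_A = 2.6969 / 3.4641016
u_A = 0.7785

0.7785


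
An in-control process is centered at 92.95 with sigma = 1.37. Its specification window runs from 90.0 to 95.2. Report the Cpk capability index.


Cpu = (USL - mean) / (3*sigma) = (95.2 - 92.95) / (3*1.37) = 0.5474
Cpl = (mean - LSL) / (3*sigma) = (92.95 - 90.0) / (3*1.37) = 0.7178
Cpk = min(Cpu, Cpl) = 0.5474

0.5474


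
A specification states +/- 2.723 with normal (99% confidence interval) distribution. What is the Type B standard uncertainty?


u_B = half_width / 2.576
u_B = 2.723 / 2.576
u_B = 1.0571

1.0571


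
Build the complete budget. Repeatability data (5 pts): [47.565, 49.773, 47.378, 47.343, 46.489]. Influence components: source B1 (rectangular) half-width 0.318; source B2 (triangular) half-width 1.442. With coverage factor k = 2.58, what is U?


mean = (47.565 + 49.773 + 47.378 + 47.343 + 46.489) / 5 = 47.7096
s = sqrt(sum((x - mean)^2)/(n-1)) = 1.2260452
u_A = s / sqrt(n) = 1.2260452 / sqrt(5) = 0.54830408
u_B1 = 0.318 / sqrt(3) = 0.18359739
u_B2 = 1.442 / sqrt(6) = 0.58869403
uc = sqrt(0.54830408^2 + 0.18359739^2 + 0.58869403^2) = 0.8251703
U = k * uc = 2.58 * 0.8251703
U = 2.1289

2.1289


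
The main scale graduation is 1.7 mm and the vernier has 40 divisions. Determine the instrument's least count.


LC = MSD / n_div
= 1.7 / 40
= 0.0425

0.0425


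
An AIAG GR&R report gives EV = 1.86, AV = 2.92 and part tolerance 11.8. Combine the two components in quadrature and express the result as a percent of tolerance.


GRR = sqrt(EV^2 + AV^2) = sqrt(1.86^2 + 2.92^2) = 3.4620803
%GRR = GRR / tol * 100 = 3.4620803 / 11.8 * 100
%GRR = 29.3397

29.3397


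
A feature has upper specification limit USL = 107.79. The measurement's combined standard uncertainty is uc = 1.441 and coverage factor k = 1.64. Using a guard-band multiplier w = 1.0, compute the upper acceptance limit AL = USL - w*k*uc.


U = k * uc = 1.64 * 1.441 = 2.36324
guard band g = w * U = 1.0 * 2.36324 = 2.36324
AL = USL - g = 107.79 - 2.36324
AL = 105.4268

105.4268


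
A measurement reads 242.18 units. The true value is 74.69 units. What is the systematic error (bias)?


Systematic error = measured - true
= 242.18 - 74.69
= 167.4900

167.4900


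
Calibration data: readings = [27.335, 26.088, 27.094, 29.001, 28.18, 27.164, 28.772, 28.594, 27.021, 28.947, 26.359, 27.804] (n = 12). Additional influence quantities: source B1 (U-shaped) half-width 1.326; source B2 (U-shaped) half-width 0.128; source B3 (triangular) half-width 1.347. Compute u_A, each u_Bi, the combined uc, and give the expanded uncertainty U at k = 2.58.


mean = (27.335 + 26.088 + 27.094 + 29.001 + 28.18 + 27.164 + 28.772 + 28.594 + 27.021 + 28.947 + 26.359 + 27.804) / 12 = 27.69658333
s = sqrt(sum((x - mean)^2)/(n-1)) = 1.0037534
u_A = s / sqrt(n) = 1.0037534 / sqrt(12) = 0.28975865
u_B1 = 1.326 / sqrt(2) = 0.93762359
u_B2 = 0.128 / sqrt(2) = 0.090509668
u_B3 = 1.347 / sqrt(6) = 0.54991045
uc = sqrt(0.28975865^2 + 0.93762359^2 + 0.090509668^2 + 0.54991045^2) = 1.1285794
U = k * uc = 2.58 * 1.1285794
U = 2.9117

2.9117


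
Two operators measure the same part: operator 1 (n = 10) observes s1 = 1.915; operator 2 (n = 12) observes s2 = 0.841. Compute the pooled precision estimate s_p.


s_p = sqrt(((n1-1)*s1^2 + (n2-1)*s2^2) / (n1+n2-2))
numerator = (10-1)*1.915^2 + (12-1)*0.841^2 = 33.005025 + 7.780091 = 40.785116
denominator = 10 + 12 - 2 = 20
s_p^2 = 40.785116 / 20 = 2.0392558
s_p = sqrt(2.0392558) = 1.4280

1.4280


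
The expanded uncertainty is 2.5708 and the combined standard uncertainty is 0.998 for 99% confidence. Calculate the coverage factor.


k = U / uc
k = 2.5708 / 0.998
k = 2.576

2.576


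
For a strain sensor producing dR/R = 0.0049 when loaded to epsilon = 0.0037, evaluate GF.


GF = (dR/R) / epsilon
= 0.0049 / 0.0037
= 1.3243

1.3243


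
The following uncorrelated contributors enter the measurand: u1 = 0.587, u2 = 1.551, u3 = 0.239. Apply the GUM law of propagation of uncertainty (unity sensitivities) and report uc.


uc = sqrt(0.587^2 + 1.551^2 + 0.239^2)
uc = sqrt(2.807291)
uc = 1.6755

1.6755


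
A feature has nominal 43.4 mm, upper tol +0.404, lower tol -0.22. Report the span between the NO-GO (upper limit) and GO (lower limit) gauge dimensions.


GO = nominal - lower_tol (smallest hole = maximum material condition)
GO = 43.4 - 0.22 = 43.18
NO-GO = nominal + upper_tol (largest hole = least material condition)
NO-GO = 43.4 + 0.404 = 43.804
spread = NO-GO - GO = 43.804 - 43.18 = 0.6240

0.6240


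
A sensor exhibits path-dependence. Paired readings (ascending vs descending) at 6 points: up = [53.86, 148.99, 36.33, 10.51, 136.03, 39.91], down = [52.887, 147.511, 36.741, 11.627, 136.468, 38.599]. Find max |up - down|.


|53.86 - 52.887| = 0.9730
|148.99 - 147.511| = 1.4790
|36.33 - 36.741| = 0.4110
|10.51 - 11.627| = 1.1170
|136.03 - 136.468| = 0.4380
|39.91 - 38.599| = 1.3110
hysteresis = max(diffs) = 1.4790

1.4790


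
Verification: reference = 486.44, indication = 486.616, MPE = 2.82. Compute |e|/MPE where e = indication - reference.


e = indication - reference = 486.616 - 486.44 = 0.1760
|e| = 0.1760
ratio = |e| / MPE = 0.1760 / 2.82
ratio = 0.0624

0.0624


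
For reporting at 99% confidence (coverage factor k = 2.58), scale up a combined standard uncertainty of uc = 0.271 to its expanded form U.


U = k * uc
U = 2.58 * 0.271
U = 0.6992

0.6992


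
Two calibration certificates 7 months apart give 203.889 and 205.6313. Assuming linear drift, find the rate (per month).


rate = (v2 - v1) / months
= (205.6313 - 203.889) / 7
= 1.7423 / 7
= 0.2489

0.2489


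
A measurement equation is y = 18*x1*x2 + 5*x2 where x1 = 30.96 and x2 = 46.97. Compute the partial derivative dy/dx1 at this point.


y = 18*x1*x2 + 5*x2
dy/dx1 = 18*x2
Evaluate at x2 = 46.97: c1 = 18 * 46.97
c1 = 845.4600

845.4600


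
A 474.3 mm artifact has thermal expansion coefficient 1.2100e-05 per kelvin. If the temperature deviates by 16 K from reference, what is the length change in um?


dL = L * alpha * dT
= 474.3 * 1.2100e-05 * 16
= 0.0918245 mm
dL_um = 0.0918245 * 1000 = 91.8245 um

91.8245


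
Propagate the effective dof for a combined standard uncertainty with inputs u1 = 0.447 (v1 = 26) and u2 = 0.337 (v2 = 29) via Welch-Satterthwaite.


uc = sqrt(u1^2 + u2^2) = sqrt(0.447^2 + 0.337^2) = 0.55980175
v_eff = uc^4 / (u1^4/v1 + u2^4/v2)
= 0.55980175^4 / (0.447^4/26 + 0.337^4/29)
= 0.09820577 / 0.0019802803
v_eff = 49.5919

49.5919


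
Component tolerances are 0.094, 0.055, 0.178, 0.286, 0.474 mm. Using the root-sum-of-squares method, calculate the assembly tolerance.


RSS = sqrt(0.094^2 + 0.055^2 + 0.178^2 + 0.286^2 + 0.474^2)
= sqrt(0.350017)
= 0.5916

0.5916


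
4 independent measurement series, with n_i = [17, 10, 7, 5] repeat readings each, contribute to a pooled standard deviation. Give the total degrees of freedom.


nu = sum_i (n_i - 1)
nu = ((17 - 1) + (10 - 1) + (7 - 1) + (5 - 1))
nu = 16 + 9 + 6 + 4
nu = 35

35


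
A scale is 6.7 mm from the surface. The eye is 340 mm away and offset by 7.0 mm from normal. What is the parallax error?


error = h * offset / d
= 6.7 * 7.0 / 340
= 0.1379

0.1379


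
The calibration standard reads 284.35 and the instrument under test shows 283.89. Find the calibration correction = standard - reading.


Correction = standard - reading
= 284.35 - 283.89
= 0.4600

0.4600


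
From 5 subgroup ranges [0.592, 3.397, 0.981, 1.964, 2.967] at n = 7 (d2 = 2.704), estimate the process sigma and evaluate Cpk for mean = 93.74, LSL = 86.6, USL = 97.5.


R_bar = (0.592 + 3.397 + 0.981 + 1.964 + 2.967) / 5 = 1.9802
sigma = R_bar / d2 = 1.9802 / 2.704 = 0.73232249
Cp = (USL - LSL)/(6*sigma) = (97.5 - 86.6)/(6*0.73232249) = 2.4807
Cpu = (97.5 - 93.74)/(3*0.73232249) = 1.7115
Cpl = (93.74 - 86.6)/(3*0.73232249) = 3.2499
Cpk = min(Cpu, Cpl) = 1.7115

1.7115


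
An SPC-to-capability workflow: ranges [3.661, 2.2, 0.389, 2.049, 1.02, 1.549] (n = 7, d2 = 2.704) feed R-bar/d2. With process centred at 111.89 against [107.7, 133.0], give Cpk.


R_bar = (3.661 + 2.2 + 0.389 + 2.049 + 1.02 + 1.549) / 6 = 1.8113333
sigma = R_bar / d2 = 1.8113333 / 2.704 = 0.66987178
Cp = (USL - LSL)/(6*sigma) = (133.0 - 107.7)/(6*0.66987178) = 6.2947
Cpu = (133.0 - 111.89)/(3*0.66987178) = 10.5045
Cpl = (111.89 - 107.7)/(3*0.66987178) = 2.0850
Cpk = min(Cpu, Cpl) = 2.0850

2.0850


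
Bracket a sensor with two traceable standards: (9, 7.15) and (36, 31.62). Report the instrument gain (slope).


slope = (y2 - y1) / (x2 - x1)
= (31.62 - 7.15) / (36 - 9)
= 24.4700 / 27
= 0.9063

0.9063


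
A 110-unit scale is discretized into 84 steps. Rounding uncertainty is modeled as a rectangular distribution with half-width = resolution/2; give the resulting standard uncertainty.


resolution = range / divisions
resolution = 110 / 84 = 1.3095238
u_res = resolution / (2*sqrt(3))
u_res = 1.3095238 / 3.4641016
u_res = 0.3780

0.3780


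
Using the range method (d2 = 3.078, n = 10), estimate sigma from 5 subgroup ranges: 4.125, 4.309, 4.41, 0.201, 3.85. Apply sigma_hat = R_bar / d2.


R_bar = (4.125 + 4.309 + 4.41 + 0.201 + 3.85) / 5
R_bar = 16.895 / 5 = 3.379
sigma_hat = R_bar / d2 = 3.379 / 3.078 = 1.0978

1.0978


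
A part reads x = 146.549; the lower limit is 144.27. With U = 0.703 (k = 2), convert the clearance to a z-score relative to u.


u = U / k = 0.703 / 2 = 0.3515
margin = |LSL - x| = |144.27 - 146.549| = 2.279
z = margin / u = 2.279 / 0.3515
z = 6.4836

6.4836


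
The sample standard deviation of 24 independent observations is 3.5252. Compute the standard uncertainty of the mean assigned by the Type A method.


u_A = s / sqrt(n)
u_A = 3.5252 / sqrt(24)
u_A = 3.5252 / 4.8989795
u_A = 0.7196

0.7196


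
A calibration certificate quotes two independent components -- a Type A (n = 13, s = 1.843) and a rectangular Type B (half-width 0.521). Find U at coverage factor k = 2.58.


u_A = s / sqrt(n) = 1.843 / sqrt(13) = 0.51115623
u_B = half_width / sqrt(3) = 0.521 / sqrt(3) = 0.30079949
uc = sqrt(u_A^2 + u_B^2) = sqrt(0.51115623^2 + 0.30079949^2) = 0.59309445
U = k * uc = 2.58 * 0.59309445
U = 1.5302

1.5302


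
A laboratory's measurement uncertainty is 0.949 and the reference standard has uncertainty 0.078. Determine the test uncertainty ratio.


TUR = u_lab / u_ref
= 0.949 / 0.078
= 12.1667

12.1667


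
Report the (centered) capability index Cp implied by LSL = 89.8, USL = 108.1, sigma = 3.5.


Cp = (USL - LSL) / (6 * sigma)
= (108.1 - 89.8) / (6 * 3.5)
= 18.3000 / 21.0000
= 0.8714

0.8714


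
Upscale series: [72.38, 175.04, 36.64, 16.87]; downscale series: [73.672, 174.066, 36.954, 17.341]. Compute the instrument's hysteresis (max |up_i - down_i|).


|72.38 - 73.672| = 1.2920
|175.04 - 174.066| = 0.9740
|36.64 - 36.954| = 0.3140
|16.87 - 17.341| = 0.4710
hysteresis = max(diffs) = 1.2920

1.2920


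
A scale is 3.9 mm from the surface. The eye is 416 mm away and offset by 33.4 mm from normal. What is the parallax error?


error = h * offset / d
= 3.9 * 33.4 / 416
= 0.3131

0.3131


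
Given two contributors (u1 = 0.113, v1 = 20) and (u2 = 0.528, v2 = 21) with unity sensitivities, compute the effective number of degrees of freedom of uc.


uc = sqrt(u1^2 + u2^2) = sqrt(0.113^2 + 0.528^2) = 0.53995648
v_eff = uc^4 / (u1^4/v1 + u2^4/v2)
= 0.53995648^4 / (0.113^4/20 + 0.528^4/21)
= 0.085003152 / 0.0037091294
v_eff = 22.9173

22.9173


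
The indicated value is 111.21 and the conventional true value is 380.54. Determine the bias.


Systematic error = measured - true
= 111.21 - 380.54
= -269.3300

-269.3300


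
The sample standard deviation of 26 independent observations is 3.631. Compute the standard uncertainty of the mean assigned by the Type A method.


u_A = s / sqrt(n)
u_A = 3.631 / sqrt(26)
u_A = 3.631 / 5.0990195
u_A = 0.7121

0.7121


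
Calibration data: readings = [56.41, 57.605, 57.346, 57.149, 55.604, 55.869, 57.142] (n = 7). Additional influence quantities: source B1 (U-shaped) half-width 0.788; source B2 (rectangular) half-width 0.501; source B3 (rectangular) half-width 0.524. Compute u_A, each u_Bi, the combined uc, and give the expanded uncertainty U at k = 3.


mean = (56.41 + 57.605 + 57.346 + 57.149 + 55.604 + 55.869 + 57.142) / 7 = 56.73214286
s = sqrt(sum((x - mean)^2)/(n-1)) = 0.77480652
u_A = s / sqrt(n) = 0.77480652 / sqrt(7) = 0.29284934
u_B1 = 0.788 / sqrt(2) = 0.55720014
u_B2 = 0.501 / sqrt(3) = 0.28925248
u_B3 = 0.524 / sqrt(3) = 0.30253154
uc = sqrt(0.29284934^2 + 0.55720014^2 + 0.28925248^2 + 0.30253154^2) = 0.75592662
U = k * uc = 3 * 0.75592662
U = 2.2678

2.2678


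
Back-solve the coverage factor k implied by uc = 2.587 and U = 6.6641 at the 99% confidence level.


k = U / uc
k = 6.6641 / 2.587
k = 2.576

2.576


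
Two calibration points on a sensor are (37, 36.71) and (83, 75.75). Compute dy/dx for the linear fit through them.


slope = (y2 - y1) / (x2 - x1)
= (75.75 - 36.71) / (83 - 37)
= 39.0400 / 46
= 0.8487

0.8487


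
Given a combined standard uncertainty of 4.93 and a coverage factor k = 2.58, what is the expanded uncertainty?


U = k * uc
U = 2.58 * 4.93
U = 12.7194

12.7194


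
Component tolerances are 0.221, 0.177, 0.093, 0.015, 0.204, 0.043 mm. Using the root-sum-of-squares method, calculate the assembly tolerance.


RSS = sqrt(0.221^2 + 0.177^2 + 0.093^2 + 0.015^2 + 0.204^2 + 0.043^2)
= sqrt(0.132509)
= 0.3640

0.3640


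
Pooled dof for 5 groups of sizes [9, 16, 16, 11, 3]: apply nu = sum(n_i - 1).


nu = sum_i (n_i - 1)
nu = ((9 - 1) + (16 - 1) + (16 - 1) + (11 - 1) + (3 - 1))
nu = 8 + 15 + 15 + 10 + 2
nu = 50

50


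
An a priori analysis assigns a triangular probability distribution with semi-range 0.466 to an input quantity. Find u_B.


u_B = half_width / sqrt(6)
u_B = 0.466 / 2.4494897
u_B = 0.1902

0.1902


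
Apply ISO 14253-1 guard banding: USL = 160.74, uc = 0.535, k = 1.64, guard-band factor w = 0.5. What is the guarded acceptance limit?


U = k * uc = 1.64 * 0.535 = 0.8774
guard band g = w * U = 0.5 * 0.8774 = 0.4387
AL = USL - g = 160.74 - 0.4387
AL = 160.3013

160.3013


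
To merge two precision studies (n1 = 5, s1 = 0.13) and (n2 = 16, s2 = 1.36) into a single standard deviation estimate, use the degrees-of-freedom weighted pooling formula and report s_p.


s_p = sqrt(((n1-1)*s1^2 + (n2-1)*s2^2) / (n1+n2-2))
numerator = (5-1)*0.13^2 + (16-1)*1.36^2 = 0.0676 + 27.744 = 27.8116
denominator = 5 + 16 - 2 = 19
s_p^2 = 27.8116 / 19 = 1.4637684
s_p = sqrt(1.4637684) = 1.2099

1.2099


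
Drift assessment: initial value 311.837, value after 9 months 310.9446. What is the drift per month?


rate = (v2 - v1) / months
= (310.9446 - 311.837) / 9
= -0.8924 / 9
= -0.0992

-0.0992


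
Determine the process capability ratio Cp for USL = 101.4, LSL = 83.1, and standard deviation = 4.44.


Cp = (USL - LSL) / (6 * sigma)
= (101.4 - 83.1) / (6 * 4.44)
= 18.3000 / 26.6400
= 0.6869

0.6869


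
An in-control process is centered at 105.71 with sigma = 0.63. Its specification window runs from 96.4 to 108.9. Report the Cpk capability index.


Cpu = (USL - mean) / (3*sigma) = (108.9 - 105.71) / (3*0.63) = 1.6878
Cpl = (mean - LSL) / (3*sigma) = (105.71 - 96.4) / (3*0.63) = 4.9259
Cpk = min(Cpu, Cpl) = 1.6878

1.6878


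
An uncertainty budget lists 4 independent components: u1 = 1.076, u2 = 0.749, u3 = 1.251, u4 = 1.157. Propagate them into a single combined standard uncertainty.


uc = sqrt(1.076^2 + 0.749^2 + 1.251^2 + 1.157^2)
uc = sqrt(4.622427)
uc = 2.1500

2.1500


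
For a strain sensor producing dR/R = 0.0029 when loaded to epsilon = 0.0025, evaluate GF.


GF = (dR/R) / epsilon
= 0.0029 / 0.0025
= 1.1600

1.1600


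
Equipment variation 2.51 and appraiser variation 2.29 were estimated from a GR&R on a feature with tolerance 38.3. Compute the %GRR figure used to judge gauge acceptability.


GRR = sqrt(EV^2 + AV^2) = sqrt(2.51^2 + 2.29^2) = 3.3976757
%GRR = GRR / tol * 100 = 3.3976757 / 38.3 * 100
%GRR = 8.8712

8.8712


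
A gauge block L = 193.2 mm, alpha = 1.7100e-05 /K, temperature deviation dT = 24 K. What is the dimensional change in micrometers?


dL = L * alpha * dT
= 193.2 * 1.7100e-05 * 24
= 0.0792893 mm
dL_um = 0.0792893 * 1000 = 79.2893 um

79.2893


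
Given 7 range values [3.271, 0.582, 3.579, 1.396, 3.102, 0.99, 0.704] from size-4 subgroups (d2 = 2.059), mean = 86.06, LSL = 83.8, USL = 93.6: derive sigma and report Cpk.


R_bar = (3.271 + 0.582 + 3.579 + 1.396 + 3.102 + 0.99 + 0.704) / 7 = 1.9462857
sigma = R_bar / d2 = 1.9462857 / 2.059 = 0.94525775
Cp = (USL - LSL)/(6*sigma) = (93.6 - 83.8)/(6*0.94525775) = 1.7279
Cpu = (93.6 - 86.06)/(3*0.94525775) = 2.6589
Cpl = (86.06 - 83.8)/(3*0.94525775) = 0.7970
Cpk = min(Cpu, Cpl) = 0.7970

0.7970


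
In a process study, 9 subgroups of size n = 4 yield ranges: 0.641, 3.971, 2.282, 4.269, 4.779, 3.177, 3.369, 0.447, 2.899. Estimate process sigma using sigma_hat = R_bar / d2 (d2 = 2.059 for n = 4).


R_bar = (0.641 + 3.971 + 2.282 + 4.269 + 4.779 + 3.177 + 3.369 + 0.447 + 2.899) / 9
R_bar = 25.834 / 9 = 2.8704444
sigma_hat = R_bar / d2 = 2.8704444 / 2.059 = 1.3941

1.3941


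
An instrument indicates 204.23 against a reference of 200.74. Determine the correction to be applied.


Correction = standard - reading
= 200.74 - 204.23
= -3.4900

-3.4900


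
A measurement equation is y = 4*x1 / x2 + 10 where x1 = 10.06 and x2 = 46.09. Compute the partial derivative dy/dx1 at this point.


y = 4*x1 / x2 + 10
dy/dx1 = 4/x2
Evaluate at x2 = 46.09: c1 = 4 / 46.09
c1 = 0.0868

0.0868


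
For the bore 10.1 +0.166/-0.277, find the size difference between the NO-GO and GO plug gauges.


GO = nominal - lower_tol (smallest hole = maximum material condition)
GO = 10.1 - 0.277 = 9.823
NO-GO = nominal + upper_tol (largest hole = least material condition)
NO-GO = 10.1 + 0.166 = 10.266
spread = NO-GO - GO = 10.266 - 9.823 = 0.4430

0.4430


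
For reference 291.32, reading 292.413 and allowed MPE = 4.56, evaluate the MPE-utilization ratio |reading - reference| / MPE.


e = indication - reference = 292.413 - 291.32 = 1.0930
|e| = 1.0930
ratio = |e| / MPE = 1.0930 / 4.56
ratio = 0.2397

0.2397


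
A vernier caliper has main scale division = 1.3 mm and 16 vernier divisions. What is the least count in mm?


LC = MSD / n_div
= 1.3 / 16
= 0.0813

0.0813


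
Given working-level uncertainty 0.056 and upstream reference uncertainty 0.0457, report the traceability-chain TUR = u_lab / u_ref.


TUR = u_lab / u_ref
= 0.056 / 0.0457
= 1.2254

1.2254


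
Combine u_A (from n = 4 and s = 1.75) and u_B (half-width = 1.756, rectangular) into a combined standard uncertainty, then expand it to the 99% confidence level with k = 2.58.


u_A = s / sqrt(n) = 1.75 / sqrt(4) = 0.875
u_B = half_width / sqrt(3) = 1.756 / sqrt(3) = 1.0138271
uc = sqrt(u_A^2 + u_B^2) = sqrt(0.875^2 + 1.0138271^2) = 1.3392051
U = k * uc = 2.58 * 1.3392051
U = 3.4551

3.4551


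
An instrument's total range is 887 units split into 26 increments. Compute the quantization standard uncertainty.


resolution = range / divisions
resolution = 887 / 26 = 34.115385
u_res = resolution / (2*sqrt(3))
u_res = 34.115385 / 3.4641016
u_res = 9.8483

9.8483


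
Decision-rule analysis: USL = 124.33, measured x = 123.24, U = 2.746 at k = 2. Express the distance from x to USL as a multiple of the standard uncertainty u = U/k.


u = U / k = 2.746 / 2 = 1.373
margin = |USL - x| = |124.33 - 123.24| = 1.09
z = margin / u = 1.09 / 1.373
z = 0.7939

0.7939


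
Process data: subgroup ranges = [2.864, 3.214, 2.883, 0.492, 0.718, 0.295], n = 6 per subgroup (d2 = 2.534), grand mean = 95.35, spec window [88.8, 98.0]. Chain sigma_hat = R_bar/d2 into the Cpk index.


R_bar = (2.864 + 3.214 + 2.883 + 0.492 + 0.718 + 0.295) / 6 = 1.7443333
sigma = R_bar / d2 = 1.7443333 / 2.534 = 0.68837147
Cp = (USL - LSL)/(6*sigma) = (98.0 - 88.8)/(6*0.68837147) = 2.2275
Cpu = (98.0 - 95.35)/(3*0.68837147) = 1.2832
Cpl = (95.35 - 88.8)/(3*0.68837147) = 3.1717
Cpk = min(Cpu, Cpl) = 1.2832

1.2832


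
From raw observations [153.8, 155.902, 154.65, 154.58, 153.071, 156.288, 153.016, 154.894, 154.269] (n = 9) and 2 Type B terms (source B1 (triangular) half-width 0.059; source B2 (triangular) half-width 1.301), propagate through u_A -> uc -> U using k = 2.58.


mean = (153.8 + 155.902 + 154.65 + 154.58 + 153.071 + 156.288 + 153.016 + 154.894 + 154.269) / 9 = 154.4966667
s = sqrt(sum((x - mean)^2)/(n-1)) = 1.1255133
u_A = s / sqrt(n) = 1.1255133 / sqrt(9) = 0.3751711
u_B1 = 0.059 / sqrt(6) = 0.024086649
u_B2 = 1.301 / sqrt(6) = 0.53113103
uc = sqrt(0.3751711^2 + 0.024086649^2 + 0.53113103^2) = 0.65071783
U = k * uc = 2.58 * 0.65071783
U = 1.6789

1.6789


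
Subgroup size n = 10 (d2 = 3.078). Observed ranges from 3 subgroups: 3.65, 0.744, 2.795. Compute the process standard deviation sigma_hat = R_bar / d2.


R_bar = (3.65 + 0.744 + 2.795) / 3
R_bar = 7.189 / 3 = 2.3963333
sigma_hat = R_bar / d2 = 2.3963333 / 3.078 = 0.7785

0.7785


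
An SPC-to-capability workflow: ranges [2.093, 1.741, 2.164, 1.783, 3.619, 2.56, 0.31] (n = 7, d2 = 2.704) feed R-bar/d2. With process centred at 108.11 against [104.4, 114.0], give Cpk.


R_bar = (2.093 + 1.741 + 2.164 + 1.783 + 3.619 + 2.56 + 0.31) / 7 = 2.0385714
sigma = R_bar / d2 = 2.0385714 / 2.704 = 0.75390954
Cp = (USL - LSL)/(6*sigma) = (114.0 - 104.4)/(6*0.75390954) = 2.1223
Cpu = (114.0 - 108.11)/(3*0.75390954) = 2.6042
Cpl = (108.11 - 104.4)/(3*0.75390954) = 1.6403
Cpk = min(Cpu, Cpl) = 1.6403

1.6403


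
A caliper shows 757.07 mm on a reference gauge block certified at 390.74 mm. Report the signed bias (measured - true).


Systematic error = measured - true
= 757.07 - 390.74
= 366.3300

366.3300


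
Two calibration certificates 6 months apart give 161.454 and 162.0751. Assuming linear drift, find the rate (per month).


rate = (v2 - v1) / months
= (162.0751 - 161.454) / 6
= 0.6211 / 6
= 0.1035

0.1035


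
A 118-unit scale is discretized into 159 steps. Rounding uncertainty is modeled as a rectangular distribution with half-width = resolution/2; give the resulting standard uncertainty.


resolution = range / divisions
resolution = 118 / 159 = 0.74213836
u_res = resolution / (2*sqrt(3))
u_res = 0.74213836 / 3.4641016
u_res = 0.2142

0.2142


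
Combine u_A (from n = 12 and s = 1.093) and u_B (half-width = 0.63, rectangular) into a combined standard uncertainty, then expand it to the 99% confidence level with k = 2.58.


u_A = s / sqrt(n) = 1.093 / sqrt(12) = 0.31552192
u_B = half_width / sqrt(3) = 0.63 / sqrt(3) = 0.36373067
uc = sqrt(u_A^2 + u_B^2) = sqrt(0.31552192^2 + 0.36373067^2) = 0.48151229
U = k * uc = 2.58 * 0.48151229
U = 1.2423

1.2423


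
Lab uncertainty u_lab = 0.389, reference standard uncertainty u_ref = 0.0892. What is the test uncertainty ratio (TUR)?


TUR = u_lab / u_ref
= 0.389 / 0.0892
= 4.3610

4.3610


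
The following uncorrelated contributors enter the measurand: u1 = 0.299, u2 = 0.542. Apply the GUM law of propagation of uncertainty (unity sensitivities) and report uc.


uc = sqrt(0.299^2 + 0.542^2)
uc = sqrt(0.383165)
uc = 0.6190

0.6190


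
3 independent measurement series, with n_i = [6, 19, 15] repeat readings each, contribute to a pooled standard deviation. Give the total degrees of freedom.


nu = sum_i (n_i - 1)
nu = ((6 - 1) + (19 - 1) + (15 - 1))
nu = 5 + 18 + 14
nu = 37

37


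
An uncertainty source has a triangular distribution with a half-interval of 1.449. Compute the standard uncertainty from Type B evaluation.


u_B = half_width / sqrt(6)
u_B = 1.449 / 2.4494897
u_B = 0.5916

0.5916


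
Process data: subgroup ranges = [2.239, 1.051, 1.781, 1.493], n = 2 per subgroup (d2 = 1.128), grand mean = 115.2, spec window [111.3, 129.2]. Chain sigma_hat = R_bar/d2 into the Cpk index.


R_bar = (2.239 + 1.051 + 1.781 + 1.493) / 4 = 1.641
sigma = R_bar / d2 = 1.641 / 1.128 = 1.4547872
Cp = (USL - LSL)/(6*sigma) = (129.2 - 111.3)/(6*1.4547872) = 2.0507
Cpu = (129.2 - 115.2)/(3*1.4547872) = 3.2078
Cpl = (115.2 - 111.3)/(3*1.4547872) = 0.8936
Cpk = min(Cpu, Cpl) = 0.8936

0.8936


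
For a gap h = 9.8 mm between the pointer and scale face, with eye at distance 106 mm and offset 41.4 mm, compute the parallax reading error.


error = h * offset / d
= 9.8 * 41.4 / 106
= 3.8275

3.8275


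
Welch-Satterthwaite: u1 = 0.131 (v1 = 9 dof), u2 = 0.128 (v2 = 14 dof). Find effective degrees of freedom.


uc = sqrt(u1^2 + u2^2) = sqrt(0.131^2 + 0.128^2) = 0.18315294
v_eff = uc^4 / (u1^4/v1 + u2^4/v2)
= 0.18315294^4 / (0.131^4/9 + 0.128^4/14)
= 0.001125267 / 5.1896175e-05
v_eff = 21.6830

21.6830


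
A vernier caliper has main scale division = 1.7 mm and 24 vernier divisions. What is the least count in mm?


LC = MSD / n_div
= 1.7 / 24
= 0.0708

0.0708


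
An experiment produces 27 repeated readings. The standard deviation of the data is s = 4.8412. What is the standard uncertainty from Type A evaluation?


u_A = s / sqrt(n)
u_A = 4.8412 / sqrt(27)
u_A = 4.8412 / 5.1961524
u_A = 0.9317

0.9317


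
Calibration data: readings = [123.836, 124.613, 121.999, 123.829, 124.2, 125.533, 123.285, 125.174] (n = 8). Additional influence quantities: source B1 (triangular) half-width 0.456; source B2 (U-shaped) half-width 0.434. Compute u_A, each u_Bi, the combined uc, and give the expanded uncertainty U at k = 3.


mean = (123.836 + 124.613 + 121.999 + 123.829 + 124.2 + 125.533 + 123.285 + 125.174) / 8 = 124.058625
s = sqrt(sum((x - mean)^2)/(n-1)) = 1.114066
u_A = s / sqrt(n) = 1.114066 / sqrt(8) = 0.39388181
u_B1 = 0.456 / sqrt(6) = 0.18616122
u_B2 = 0.434 / sqrt(2) = 0.30688434
uc = sqrt(0.39388181^2 + 0.18616122^2 + 0.30688434^2) = 0.53289481
U = k * uc = 3 * 0.53289481
U = 1.5987

1.5987


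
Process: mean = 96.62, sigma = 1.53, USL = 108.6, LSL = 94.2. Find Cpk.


Cpu = (USL - mean) / (3*sigma) = (108.6 - 96.62) / (3*1.53) = 2.6100
Cpl = (mean - LSL) / (3*sigma) = (96.62 - 94.2) / (3*1.53) = 0.5272
Cpk = min(Cpu, Cpl) = 0.5272

0.5272


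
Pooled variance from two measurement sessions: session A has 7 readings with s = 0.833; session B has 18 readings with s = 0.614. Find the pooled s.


s_p = sqrt(((n1-1)*s1^2 + (n2-1)*s2^2) / (n1+n2-2))
numerator = (7-1)*0.833^2 + (18-1)*0.614^2 = 4.163334 + 6.408932 = 10.572266
denominator = 7 + 18 - 2 = 23
s_p^2 = 10.572266 / 23 = 0.45966374
s_p = sqrt(0.45966374) = 0.6780

0.6780


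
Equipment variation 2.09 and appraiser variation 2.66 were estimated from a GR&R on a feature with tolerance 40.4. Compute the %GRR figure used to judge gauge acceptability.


GRR = sqrt(EV^2 + AV^2) = sqrt(2.09^2 + 2.66^2) = 3.3828538
%GRR = GRR / tol * 100 = 3.3828538 / 40.4 * 100
%GRR = 8.3734

8.3734


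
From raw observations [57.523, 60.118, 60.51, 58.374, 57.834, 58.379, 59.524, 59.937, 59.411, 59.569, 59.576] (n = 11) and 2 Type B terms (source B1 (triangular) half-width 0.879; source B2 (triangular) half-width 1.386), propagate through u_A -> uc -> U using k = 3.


mean = (57.523 + 60.118 + 60.51 + 58.374 + 57.834 + 58.379 + 59.524 + 59.937 + 59.411 + 59.569 + 59.576) / 11 = 59.15954545
s = sqrt(sum((x - mean)^2)/(n-1)) = 0.97701723
u_A = s / sqrt(n) = 0.97701723 / sqrt(11) = 0.29458178
u_B1 = 0.879 / sqrt(6) = 0.35885025
u_B2 = 1.386 / sqrt(6) = 0.56583213
uc = sqrt(0.29458178^2 + 0.35885025^2 + 0.56583213^2) = 0.73192754
U = k * uc = 3 * 0.73192754
U = 2.1958

2.1958


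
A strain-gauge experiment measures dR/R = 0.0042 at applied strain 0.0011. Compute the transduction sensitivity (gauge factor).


GF = (dR/R) / epsilon
= 0.0042 / 0.0011
= 3.8182

3.8182


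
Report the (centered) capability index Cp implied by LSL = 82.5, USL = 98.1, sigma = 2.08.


Cp = (USL - LSL) / (6 * sigma)
= (98.1 - 82.5) / (6 * 2.08)
= 15.6000 / 12.4800
= 1.2500

1.2500


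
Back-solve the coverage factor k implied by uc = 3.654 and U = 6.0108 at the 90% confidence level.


k = U / uc
k = 6.0108 / 3.654
k = 1.645

1.645


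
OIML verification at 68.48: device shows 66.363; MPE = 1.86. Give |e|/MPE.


e = indication - reference = 66.363 - 68.48 = -2.1170
|e| = 2.1170
ratio = |e| / MPE = 2.1170 / 1.86
ratio = 1.1382

1.1382


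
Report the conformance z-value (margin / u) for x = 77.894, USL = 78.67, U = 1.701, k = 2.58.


u = U / k = 1.701 / 2.58 = 0.65930233
margin = |USL - x| = |78.67 - 77.894| = 0.776
z = margin / u = 0.776 / 0.65930233
z = 1.1770

1.1770


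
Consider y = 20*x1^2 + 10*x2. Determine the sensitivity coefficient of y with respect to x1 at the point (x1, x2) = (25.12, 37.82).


y = 20*x1^2 + 10*x2
dy/dx1 = 2*20*x1
Evaluate at x1 = 25.12: c1 = 40 * 25.12
c1 = 1004.8000

1004.8000


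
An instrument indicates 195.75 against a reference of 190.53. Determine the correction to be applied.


Correction = standard - reading
= 190.53 - 195.75
= -5.2200

-5.2200


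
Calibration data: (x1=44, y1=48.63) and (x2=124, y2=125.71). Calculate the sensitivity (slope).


slope = (y2 - y1) / (x2 - x1)
= (125.71 - 48.63) / (124 - 44)
= 77.0800 / 80
= 0.9635

0.9635


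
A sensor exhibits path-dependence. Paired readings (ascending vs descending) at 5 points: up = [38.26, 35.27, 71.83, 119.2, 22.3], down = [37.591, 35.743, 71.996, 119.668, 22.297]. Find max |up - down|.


|38.26 - 37.591| = 0.6690
|35.27 - 35.743| = 0.4730
|71.83 - 71.996| = 0.1660
|119.2 - 119.668| = 0.4680
|22.3 - 22.297| = 0.0030
hysteresis = max(diffs) = 0.6690

0.6690


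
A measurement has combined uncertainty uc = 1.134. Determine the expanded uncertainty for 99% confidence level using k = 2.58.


U = k * uc
U = 2.58 * 1.134
U = 2.9257

2.9257


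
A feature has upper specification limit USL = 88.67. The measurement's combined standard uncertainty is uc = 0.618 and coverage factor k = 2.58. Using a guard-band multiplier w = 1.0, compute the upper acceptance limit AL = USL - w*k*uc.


U = k * uc = 2.58 * 0.618 = 1.59444
guard band g = w * U = 1.0 * 1.59444 = 1.59444
AL = USL - g = 88.67 - 1.59444
AL = 87.0756

87.0756


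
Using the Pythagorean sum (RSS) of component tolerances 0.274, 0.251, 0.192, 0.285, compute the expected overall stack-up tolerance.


RSS = sqrt(0.274^2 + 0.251^2 + 0.192^2 + 0.285^2)
= sqrt(0.256166)
= 0.5061

0.5061


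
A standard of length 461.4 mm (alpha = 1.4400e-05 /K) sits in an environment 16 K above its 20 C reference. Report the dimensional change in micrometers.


dL = L * alpha * dT
= 461.4 * 1.4400e-05 * 16
= 0.1063066 mm
dL_um = 0.1063066 * 1000 = 106.3066 um

106.3066


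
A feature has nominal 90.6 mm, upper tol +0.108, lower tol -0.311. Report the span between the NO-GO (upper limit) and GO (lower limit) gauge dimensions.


GO = nominal - lower_tol (smallest hole = maximum material condition)
GO = 90.6 - 0.311 = 90.289
NO-GO = nominal + upper_tol (largest hole = least material condition)
NO-GO = 90.6 + 0.108 = 90.708
spread = NO-GO - GO = 90.708 - 90.289 = 0.4190

0.4190


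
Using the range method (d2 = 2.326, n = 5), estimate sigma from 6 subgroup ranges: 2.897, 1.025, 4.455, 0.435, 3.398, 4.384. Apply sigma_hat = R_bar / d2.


R_bar = (2.897 + 1.025 + 4.455 + 0.435 + 3.398 + 4.384) / 6
R_bar = 16.594 / 6 = 2.7656667
sigma_hat = R_bar / d2 = 2.7656667 / 2.326 = 1.1890

1.1890
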